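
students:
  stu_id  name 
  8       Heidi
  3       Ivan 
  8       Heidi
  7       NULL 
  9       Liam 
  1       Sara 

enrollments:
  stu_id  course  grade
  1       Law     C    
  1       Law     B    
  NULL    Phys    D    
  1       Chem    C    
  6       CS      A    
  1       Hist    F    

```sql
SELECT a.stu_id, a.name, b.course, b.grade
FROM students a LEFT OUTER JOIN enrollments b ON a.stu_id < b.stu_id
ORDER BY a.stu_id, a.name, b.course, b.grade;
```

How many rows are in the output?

LEFT JOIN keeps every row from `students`; unmatched rows get NULL for `enrollments`'s columns.
Matching on a.stu_id < b.stu_id. A NULL in a compared column never satisfies the condition.
- a row (stu_id=8): no match → kept, b columns NULL.
- a row (stu_id=3): matches 1 b row(s) → 1 output row(s).
- a row (stu_id=8): no match → kept, b columns NULL.
- a row (stu_id=7): no match → kept, b columns NULL.
- a row (stu_id=9): no match → kept, b columns NULL.
- a row (stu_id=1): matches 1 b row(s) → 1 output row(s).
Total: 2 matched + 4 padded = 6 rows.

6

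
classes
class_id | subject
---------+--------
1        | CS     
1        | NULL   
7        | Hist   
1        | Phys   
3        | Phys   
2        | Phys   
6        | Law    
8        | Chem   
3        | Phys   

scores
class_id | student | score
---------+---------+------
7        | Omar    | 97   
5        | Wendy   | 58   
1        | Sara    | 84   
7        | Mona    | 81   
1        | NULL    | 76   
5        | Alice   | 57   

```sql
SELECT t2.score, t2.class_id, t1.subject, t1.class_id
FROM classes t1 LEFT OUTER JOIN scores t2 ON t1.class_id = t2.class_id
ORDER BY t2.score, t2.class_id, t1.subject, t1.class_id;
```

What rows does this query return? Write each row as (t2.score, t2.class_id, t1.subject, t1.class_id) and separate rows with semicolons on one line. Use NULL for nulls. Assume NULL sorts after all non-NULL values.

LEFT JOIN keeps every row from `classes`; unmatched rows get NULL for `scores`'s columns.
Matching on t1.class_id = t2.class_id.
- t1 row (class_id=1): matches 2 t2 row(s) → 2 output row(s).
- t1 row (class_id=1): matches 2 t2 row(s) → 2 output row(s).
- t1 row (class_id=7): matches 2 t2 row(s) → 2 output row(s).
- t1 row (class_id=1): matches 2 t2 row(s) → 2 output row(s).
- t1 row (class_id=3): no match → kept, t2 columns NULL.
- t1 row (class_id=2): no match → kept, t2 columns NULL.
- t1 row (class_id=6): no match → kept, t2 columns NULL.
- t1 row (class_id=8): no match → kept, t2 columns NULL.
- t1 row (class_id=3): no match → kept, t2 columns NULL.

(76, 1, CS, 1); (76, 1, Phys, 1); (76, 1, NULL, 1); (81, 7, Hist, 7); (84, 1, CS, 1); (84, 1, Phys, 1); (84, 1, NULL, 1); (97, 7, Hist, 7); (NULL, NULL, Chem, 8); (NULL, NULL, Law, 6); (NULL, NULL, Phys, 2); (NULL, NULL, Phys, 3); (NULL, NULL, Phys, 3)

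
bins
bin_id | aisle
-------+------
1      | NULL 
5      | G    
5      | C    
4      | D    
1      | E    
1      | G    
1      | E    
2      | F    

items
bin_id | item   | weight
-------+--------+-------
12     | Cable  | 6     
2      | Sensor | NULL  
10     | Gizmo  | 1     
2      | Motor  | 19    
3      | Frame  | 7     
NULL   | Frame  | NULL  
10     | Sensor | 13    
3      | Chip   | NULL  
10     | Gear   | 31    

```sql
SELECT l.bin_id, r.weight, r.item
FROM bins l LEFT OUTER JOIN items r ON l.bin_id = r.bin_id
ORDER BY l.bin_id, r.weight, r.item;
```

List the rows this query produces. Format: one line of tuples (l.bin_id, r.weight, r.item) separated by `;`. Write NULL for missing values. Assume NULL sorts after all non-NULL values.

(1, NULL, NULL); (1, NULL, NULL); (1, NULL, NULL); (1, NULL, NULL); (2, 19, Motor); (2, NULL, Sensor); (4, NULL, NULL); (5, NULL, NULL); (5, NULL, NULL)

LEFT JOIN keeps every row from `bins`; unmatched rows get NULL for `items`'s columns.
Matching on l.bin_id = r.bin_id. A NULL in a compared column never satisfies the condition.
- bin_id=1: no r row matches, row kept with r columns NULL.
- bin_id=5: no r row matches, row kept with r columns NULL.
- bin_id=5: no r row matches, row kept with r columns NULL.
- bin_id=4: no r row matches, row kept with r columns NULL.
- bin_id=1: no r row matches, row kept with r columns NULL.
- bin_id=1: no r row matches, row kept with r columns NULL.
- bin_id=1: no r row matches, row kept with r columns NULL.
- bin_id=2: 2 matching r row(s), so 2 row(s) emitted.
After projecting and ordering:
l.bin_id | r.weight | r.item
1 | NULL | NULL
1 | NULL | NULL
1 | NULL | NULL
1 | NULL | NULL
2 | 19 | Motor
2 | NULL | Sensor
4 | NULL | NULL
5 | NULL | NULL
5 | NULL | NULL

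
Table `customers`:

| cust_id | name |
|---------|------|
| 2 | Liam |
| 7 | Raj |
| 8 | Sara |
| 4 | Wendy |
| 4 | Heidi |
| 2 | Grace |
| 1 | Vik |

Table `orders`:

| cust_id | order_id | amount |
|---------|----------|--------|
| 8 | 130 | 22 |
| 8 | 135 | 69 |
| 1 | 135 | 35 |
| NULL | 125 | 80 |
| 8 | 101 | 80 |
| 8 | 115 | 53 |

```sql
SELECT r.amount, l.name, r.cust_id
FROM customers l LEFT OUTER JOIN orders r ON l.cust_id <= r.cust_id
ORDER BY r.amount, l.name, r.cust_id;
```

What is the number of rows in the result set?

LEFT JOIN keeps every row from `customers`; unmatched rows get NULL for `orders`'s columns.
Matching on l.cust_id <= r.cust_id. A NULL in a compared column never satisfies the condition.
- cust_id=2: 4 matching r row(s), so 4 row(s) emitted.
- cust_id=7: 4 matching r row(s), so 4 row(s) emitted.
- cust_id=8: 4 matching r row(s), so 4 row(s) emitted.
- cust_id=4: 4 matching r row(s), so 4 row(s) emitted.
- cust_id=4: 4 matching r row(s), so 4 row(s) emitted.
- cust_id=2: 4 matching r row(s), so 4 row(s) emitted.
- cust_id=1: 5 matching r row(s), so 5 row(s) emitted.
Total: 29 rows.

29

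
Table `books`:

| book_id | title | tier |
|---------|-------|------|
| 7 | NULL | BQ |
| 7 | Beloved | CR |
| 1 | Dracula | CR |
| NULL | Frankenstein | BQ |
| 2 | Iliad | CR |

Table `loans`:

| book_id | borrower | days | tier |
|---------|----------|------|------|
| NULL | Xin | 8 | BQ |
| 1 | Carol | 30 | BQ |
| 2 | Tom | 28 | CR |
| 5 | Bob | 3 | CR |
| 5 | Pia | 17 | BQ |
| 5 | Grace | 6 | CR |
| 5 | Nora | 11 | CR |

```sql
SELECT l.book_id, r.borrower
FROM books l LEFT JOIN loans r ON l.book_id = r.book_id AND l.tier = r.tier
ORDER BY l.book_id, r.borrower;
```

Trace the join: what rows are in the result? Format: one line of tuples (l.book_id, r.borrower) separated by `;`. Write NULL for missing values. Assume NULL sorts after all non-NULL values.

LEFT JOIN keeps every row from `books`; unmatched rows get NULL for `loans`'s columns.
Matching on l.book_id = r.book_id AND l.tier = r.tier. A NULL in a compared column never satisfies the condition.
- l[0] book_id=7, tier=BQ → no match; kept with NULLs on the r side.
- l[1] book_id=7, tier=CR → no match; kept with NULLs on the r side.
- l[2] book_id=1, tier=CR → no match; kept with NULLs on the r side.
- l[3] book_id=NULL, tier=BQ → no match; kept with NULLs on the r side.
- l[4] book_id=2, tier=CR → 1 match(es) in r → 1 row(s).
After projecting and ordering:
l.book_id | r.borrower
1 | NULL
2 | Tom
7 | NULL
7 | NULL
NULL | NULL

(1, NULL); (2, Tom); (7, NULL); (7, NULL); (NULL, NULL)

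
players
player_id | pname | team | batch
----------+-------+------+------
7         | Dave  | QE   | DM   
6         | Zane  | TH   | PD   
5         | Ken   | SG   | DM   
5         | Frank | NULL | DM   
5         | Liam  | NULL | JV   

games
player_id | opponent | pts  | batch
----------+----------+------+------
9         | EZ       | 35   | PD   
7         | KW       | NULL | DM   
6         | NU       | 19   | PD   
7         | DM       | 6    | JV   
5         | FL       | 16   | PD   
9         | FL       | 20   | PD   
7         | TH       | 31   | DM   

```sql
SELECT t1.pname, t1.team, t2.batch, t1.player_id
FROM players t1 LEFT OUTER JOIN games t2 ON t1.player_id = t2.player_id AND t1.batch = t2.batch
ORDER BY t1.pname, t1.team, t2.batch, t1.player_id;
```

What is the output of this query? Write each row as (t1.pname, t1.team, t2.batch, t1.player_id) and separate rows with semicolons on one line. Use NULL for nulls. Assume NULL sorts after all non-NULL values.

LEFT JOIN keeps every row from `players`; unmatched rows get NULL for `games`'s columns.
Matching on t1.player_id = t2.player_id AND t1.batch = t2.batch.
Matched pairs: 3; unmatched t1 rows kept: 3.

(Dave, QE, DM, 7); (Dave, QE, DM, 7); (Frank, NULL, NULL, 5); (Ken, SG, NULL, 5); (Liam, NULL, NULL, 5); (Zane, TH, PD, 6)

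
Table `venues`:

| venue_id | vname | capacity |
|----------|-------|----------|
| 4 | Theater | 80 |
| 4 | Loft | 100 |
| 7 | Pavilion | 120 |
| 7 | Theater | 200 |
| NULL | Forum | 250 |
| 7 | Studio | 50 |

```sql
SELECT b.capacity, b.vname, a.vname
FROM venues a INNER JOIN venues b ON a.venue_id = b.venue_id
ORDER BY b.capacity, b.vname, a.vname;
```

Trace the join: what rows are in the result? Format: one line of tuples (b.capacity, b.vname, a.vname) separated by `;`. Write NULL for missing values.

INNER JOIN keeps only pairs where the ON condition holds.
Matching on a.venue_id = b.venue_id. A NULL in a compared column never satisfies the condition.
- a[0] venue_id=4 → 2 match(es) in b → 2 row(s).
- a[1] venue_id=4 → 2 match(es) in b → 2 row(s).
- a[2] venue_id=7 → 3 match(es) in b → 3 row(s).
- a[3] venue_id=7 → 3 match(es) in b → 3 row(s).
- a[4] venue_id=NULL → no match; dropped.
- a[5] venue_id=7 → 3 match(es) in b → 3 row(s).

(50, Studio, Pavilion); (50, Studio, Studio); (50, Studio, Theater); (80, Theater, Loft); (80, Theater, Theater); (100, Loft, Loft); (100, Loft, Theater); (120, Pavilion, Pavilion); (120, Pavilion, Studio); (120, Pavilion, Theater); (200, Theater, Pavilion); (200, Theater, Studio); (200, Theater, Theater)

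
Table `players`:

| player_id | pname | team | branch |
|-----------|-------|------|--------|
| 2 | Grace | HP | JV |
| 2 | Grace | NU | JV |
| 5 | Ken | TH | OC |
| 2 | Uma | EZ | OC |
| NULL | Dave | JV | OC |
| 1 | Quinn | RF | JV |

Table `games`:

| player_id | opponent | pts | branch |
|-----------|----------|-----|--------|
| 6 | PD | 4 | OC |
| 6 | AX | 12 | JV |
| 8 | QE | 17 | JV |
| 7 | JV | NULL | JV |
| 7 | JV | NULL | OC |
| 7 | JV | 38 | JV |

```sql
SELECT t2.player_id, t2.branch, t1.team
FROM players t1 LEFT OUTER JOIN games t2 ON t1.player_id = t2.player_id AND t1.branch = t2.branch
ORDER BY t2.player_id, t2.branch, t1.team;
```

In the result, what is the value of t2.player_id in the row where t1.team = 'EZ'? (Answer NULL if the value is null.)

LEFT JOIN keeps every row from `players`; unmatched rows get NULL for `games`'s columns.
Matching on t1.player_id = t2.player_id AND t1.branch = t2.branch. A NULL in a compared column never satisfies the condition.
Matched pairs: 0; unmatched t1 rows kept: 6.

NULL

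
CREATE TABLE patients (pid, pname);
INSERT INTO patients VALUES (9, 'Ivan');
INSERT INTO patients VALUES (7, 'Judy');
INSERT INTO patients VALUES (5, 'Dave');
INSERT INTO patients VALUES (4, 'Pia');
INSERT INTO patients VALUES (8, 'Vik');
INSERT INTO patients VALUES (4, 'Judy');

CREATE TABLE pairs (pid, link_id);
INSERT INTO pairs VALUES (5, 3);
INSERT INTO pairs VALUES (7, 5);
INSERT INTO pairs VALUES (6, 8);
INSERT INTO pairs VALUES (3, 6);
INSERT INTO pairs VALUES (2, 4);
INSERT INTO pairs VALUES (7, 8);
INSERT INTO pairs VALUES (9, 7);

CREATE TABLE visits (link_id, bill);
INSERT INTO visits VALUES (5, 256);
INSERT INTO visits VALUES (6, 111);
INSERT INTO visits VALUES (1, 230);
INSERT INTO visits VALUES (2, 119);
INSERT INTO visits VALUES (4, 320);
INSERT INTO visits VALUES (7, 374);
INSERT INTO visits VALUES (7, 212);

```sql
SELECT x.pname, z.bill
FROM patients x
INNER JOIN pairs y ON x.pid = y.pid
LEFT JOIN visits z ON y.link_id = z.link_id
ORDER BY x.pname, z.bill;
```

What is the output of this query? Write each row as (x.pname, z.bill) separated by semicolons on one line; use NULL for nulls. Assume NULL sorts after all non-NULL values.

(Dave, NULL); (Ivan, 212); (Ivan, 374); (Judy, 256); (Judy, NULL)

Step 1 — x INNER JOIN y on pid → 4 row(s).
Then LEFT JOIN `visits z` on link_id: each of those 4 rows is kept; rows whose y.link_id has no match in z get NULL for z's columns.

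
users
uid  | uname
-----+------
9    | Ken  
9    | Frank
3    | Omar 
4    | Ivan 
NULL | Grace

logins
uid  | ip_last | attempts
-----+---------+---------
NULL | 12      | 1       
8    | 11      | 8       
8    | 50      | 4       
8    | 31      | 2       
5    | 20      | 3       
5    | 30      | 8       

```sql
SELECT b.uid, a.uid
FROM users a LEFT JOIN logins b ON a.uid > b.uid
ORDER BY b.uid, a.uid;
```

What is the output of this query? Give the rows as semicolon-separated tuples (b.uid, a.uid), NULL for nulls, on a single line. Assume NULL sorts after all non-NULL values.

(5, 9); (5, 9); (5, 9); (5, 9); (8, 9); (8, 9); (8, 9); (8, 9); (8, 9); (8, 9); (NULL, 3); (NULL, 4); (NULL, NULL)

LEFT JOIN keeps every row from `users`; unmatched rows get NULL for `logins`'s columns.
Matching on a.uid > b.uid. A NULL in a compared column never satisfies the condition.
Matched pairs: 10; unmatched a rows kept: 3.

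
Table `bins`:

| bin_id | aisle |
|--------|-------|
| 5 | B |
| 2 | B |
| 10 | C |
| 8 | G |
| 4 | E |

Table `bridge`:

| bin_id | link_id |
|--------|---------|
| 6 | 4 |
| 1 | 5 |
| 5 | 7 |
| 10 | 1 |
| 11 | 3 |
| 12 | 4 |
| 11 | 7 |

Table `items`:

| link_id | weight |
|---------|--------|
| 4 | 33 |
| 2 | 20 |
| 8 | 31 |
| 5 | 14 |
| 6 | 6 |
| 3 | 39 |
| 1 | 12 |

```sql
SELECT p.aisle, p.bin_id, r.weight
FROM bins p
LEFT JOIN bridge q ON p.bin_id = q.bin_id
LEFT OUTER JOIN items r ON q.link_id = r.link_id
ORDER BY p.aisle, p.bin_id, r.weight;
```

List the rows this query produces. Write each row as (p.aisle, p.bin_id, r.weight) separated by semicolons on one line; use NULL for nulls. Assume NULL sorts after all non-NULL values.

(B, 2, NULL); (B, 5, NULL); (C, 10, 12); (E, 4, NULL); (G, 8, NULL)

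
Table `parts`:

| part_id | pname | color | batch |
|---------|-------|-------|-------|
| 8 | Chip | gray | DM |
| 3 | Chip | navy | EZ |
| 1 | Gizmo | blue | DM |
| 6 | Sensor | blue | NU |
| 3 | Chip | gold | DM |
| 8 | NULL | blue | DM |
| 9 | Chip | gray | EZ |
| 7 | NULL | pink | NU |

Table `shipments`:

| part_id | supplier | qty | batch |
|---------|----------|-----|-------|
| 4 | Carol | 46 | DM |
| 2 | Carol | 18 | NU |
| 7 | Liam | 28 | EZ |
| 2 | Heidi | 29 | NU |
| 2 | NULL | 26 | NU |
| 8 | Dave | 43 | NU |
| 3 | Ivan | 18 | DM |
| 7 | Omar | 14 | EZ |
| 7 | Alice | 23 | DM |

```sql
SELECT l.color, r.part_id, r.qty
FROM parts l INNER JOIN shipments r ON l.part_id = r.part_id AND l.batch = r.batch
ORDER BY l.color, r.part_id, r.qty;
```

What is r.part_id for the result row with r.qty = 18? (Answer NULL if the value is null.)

INNER JOIN keeps only pairs where the ON condition holds.
Matching on l.part_id = r.part_id AND l.batch = r.batch.
- l row (part_id=8, batch=DM): no match → dropped.
- l row (part_id=3, batch=EZ): no match → dropped.
- l row (part_id=1, batch=DM): no match → dropped.
- l row (part_id=6, batch=NU): no match → dropped.
- l row (part_id=3, batch=DM): matches 1 r row(s) → 1 output row(s).
- l row (part_id=8, batch=DM): no match → dropped.
- l row (part_id=9, batch=EZ): no match → dropped.
- l row (part_id=7, batch=NU): no match → dropped.

3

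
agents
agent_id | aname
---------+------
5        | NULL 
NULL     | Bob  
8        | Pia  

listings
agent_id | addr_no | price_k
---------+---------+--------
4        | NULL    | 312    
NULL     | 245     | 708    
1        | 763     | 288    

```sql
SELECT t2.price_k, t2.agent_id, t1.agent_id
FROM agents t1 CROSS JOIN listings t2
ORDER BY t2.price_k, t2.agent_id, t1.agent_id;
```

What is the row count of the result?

CROSS JOIN pairs every row of `agents` with every row of `listings`: 3 × 3 = 9 rows.

9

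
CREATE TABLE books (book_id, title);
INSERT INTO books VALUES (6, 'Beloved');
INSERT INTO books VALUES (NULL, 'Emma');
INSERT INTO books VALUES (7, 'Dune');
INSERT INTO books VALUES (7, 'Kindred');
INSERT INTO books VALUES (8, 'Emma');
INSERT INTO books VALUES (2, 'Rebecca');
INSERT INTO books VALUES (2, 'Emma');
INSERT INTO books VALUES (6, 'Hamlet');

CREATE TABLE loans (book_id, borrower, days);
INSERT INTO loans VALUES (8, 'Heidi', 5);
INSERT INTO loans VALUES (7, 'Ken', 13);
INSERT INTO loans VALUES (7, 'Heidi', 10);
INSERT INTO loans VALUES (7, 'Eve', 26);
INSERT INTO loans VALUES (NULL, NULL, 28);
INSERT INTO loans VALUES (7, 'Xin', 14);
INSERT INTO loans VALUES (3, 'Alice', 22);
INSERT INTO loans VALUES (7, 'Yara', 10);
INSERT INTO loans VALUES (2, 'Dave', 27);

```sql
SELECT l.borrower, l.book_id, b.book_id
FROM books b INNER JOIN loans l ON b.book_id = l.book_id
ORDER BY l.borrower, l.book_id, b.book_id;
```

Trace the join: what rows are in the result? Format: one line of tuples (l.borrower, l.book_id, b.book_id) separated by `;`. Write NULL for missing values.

(Dave, 2, 2); (Dave, 2, 2); (Eve, 7, 7); (Eve, 7, 7); (Heidi, 7, 7); (Heidi, 7, 7); (Heidi, 8, 8); (Ken, 7, 7); (Ken, 7, 7); (Xin, 7, 7); (Xin, 7, 7); (Yara, 7, 7); (Yara, 7, 7)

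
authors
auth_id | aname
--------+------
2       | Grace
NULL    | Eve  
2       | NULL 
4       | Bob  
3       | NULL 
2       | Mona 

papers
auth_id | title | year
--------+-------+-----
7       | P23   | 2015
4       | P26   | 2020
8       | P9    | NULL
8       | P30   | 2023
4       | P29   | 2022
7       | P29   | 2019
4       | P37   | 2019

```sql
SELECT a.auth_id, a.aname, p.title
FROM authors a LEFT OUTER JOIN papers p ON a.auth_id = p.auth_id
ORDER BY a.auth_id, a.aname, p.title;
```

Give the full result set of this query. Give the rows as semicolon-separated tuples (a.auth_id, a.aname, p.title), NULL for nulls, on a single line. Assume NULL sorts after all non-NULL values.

(2, Grace, NULL); (2, Mona, NULL); (2, NULL, NULL); (3, NULL, NULL); (4, Bob, P26); (4, Bob, P29); (4, Bob, P37); (NULL, Eve, NULL)

LEFT JOIN keeps every row from `authors`; unmatched rows get NULL for `papers`'s columns.
Matching on a.auth_id = p.auth_id. A NULL in a compared column never satisfies the condition.
- a[0] auth_id=2 → no match; kept with NULLs on the p side.
- a[1] auth_id=NULL → no match; kept with NULLs on the p side.
- a[2] auth_id=2 → no match; kept with NULLs on the p side.
- a[3] auth_id=4 → 3 match(es) in p → 3 row(s).
- a[4] auth_id=3 → no match; kept with NULLs on the p side.
- a[5] auth_id=2 → no match; kept with NULLs on the p side.
After projecting and ordering:
a.auth_id | a.aname | p.title
2 | Grace | NULL
2 | Mona | NULL
2 | NULL | NULL
3 | NULL | NULL
4 | Bob | P26
4 | Bob | P29
4 | Bob | P37
NULL | Eve | NULL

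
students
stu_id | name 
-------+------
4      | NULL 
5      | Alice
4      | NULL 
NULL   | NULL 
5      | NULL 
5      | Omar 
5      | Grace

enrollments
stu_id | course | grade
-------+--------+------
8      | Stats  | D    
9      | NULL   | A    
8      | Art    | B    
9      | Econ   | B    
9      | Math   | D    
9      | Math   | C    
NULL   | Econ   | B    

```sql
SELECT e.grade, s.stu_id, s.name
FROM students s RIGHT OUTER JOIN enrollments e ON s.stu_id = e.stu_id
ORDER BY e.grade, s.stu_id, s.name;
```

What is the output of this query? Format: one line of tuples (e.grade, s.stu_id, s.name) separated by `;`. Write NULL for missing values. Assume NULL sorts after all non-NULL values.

(A, NULL, NULL); (B, NULL, NULL); (B, NULL, NULL); (B, NULL, NULL); (C, NULL, NULL); (D, NULL, NULL); (D, NULL, NULL)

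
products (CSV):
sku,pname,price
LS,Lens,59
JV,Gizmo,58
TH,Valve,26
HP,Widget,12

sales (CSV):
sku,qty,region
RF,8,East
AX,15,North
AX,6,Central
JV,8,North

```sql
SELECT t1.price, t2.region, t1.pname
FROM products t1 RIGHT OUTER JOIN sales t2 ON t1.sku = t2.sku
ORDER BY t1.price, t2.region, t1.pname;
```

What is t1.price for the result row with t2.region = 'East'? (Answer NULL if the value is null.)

RIGHT JOIN keeps every row from `sales`; unmatched rows get NULL for `products`'s columns.
Matching on t1.sku = t2.sku.
- t1 (sku=LS) has no partner in t2.
- t1 (sku=JV) pairs with 1 row(s) of t2.
- t1 (sku=TH) has no partner in t2.
- t1 (sku=HP) has no partner in t2.
- plus 3 unmatched t2 row(s), each kept with NULL t1 columns.

NULL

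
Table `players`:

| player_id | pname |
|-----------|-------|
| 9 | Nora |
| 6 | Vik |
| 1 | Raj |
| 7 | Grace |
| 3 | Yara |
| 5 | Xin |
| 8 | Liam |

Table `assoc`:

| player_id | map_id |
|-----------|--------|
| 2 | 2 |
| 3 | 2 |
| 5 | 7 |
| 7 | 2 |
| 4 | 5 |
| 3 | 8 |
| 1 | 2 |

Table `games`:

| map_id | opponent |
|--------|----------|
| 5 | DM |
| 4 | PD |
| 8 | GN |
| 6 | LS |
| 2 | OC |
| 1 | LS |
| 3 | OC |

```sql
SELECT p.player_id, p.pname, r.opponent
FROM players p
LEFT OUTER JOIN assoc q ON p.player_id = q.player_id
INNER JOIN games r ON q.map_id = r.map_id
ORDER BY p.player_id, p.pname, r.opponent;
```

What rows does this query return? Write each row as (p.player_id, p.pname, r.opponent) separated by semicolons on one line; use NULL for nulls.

(1, Raj, OC); (3, Yara, GN); (3, Yara, OC); (7, Grace, OC)

Joins associate left-to-right: players LEFT JOIN assoc on player_id gives 8 intermediate row(s).
Then INNER JOIN `games r` on map_id: keep only rows whose q.map_id appears in r.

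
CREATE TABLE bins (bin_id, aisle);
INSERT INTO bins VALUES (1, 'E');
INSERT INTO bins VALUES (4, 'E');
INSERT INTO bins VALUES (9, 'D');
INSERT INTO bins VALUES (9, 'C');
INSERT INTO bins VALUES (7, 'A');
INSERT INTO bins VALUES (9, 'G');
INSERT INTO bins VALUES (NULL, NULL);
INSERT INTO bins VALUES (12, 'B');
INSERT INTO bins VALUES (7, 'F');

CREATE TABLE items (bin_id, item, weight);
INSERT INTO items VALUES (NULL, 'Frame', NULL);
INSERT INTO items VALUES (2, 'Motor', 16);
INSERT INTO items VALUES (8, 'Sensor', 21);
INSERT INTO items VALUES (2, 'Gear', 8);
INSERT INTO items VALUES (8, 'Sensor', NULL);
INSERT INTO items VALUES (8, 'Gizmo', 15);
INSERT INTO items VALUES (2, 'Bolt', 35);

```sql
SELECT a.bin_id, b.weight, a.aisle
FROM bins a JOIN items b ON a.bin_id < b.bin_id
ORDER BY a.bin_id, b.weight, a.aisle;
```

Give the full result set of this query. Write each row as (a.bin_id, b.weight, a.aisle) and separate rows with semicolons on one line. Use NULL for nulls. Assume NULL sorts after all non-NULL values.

(1, 8, E); (1, 15, E); (1, 16, E); (1, 21, E); (1, 35, E); (1, NULL, E); (4, 15, E); (4, 21, E); (4, NULL, E); (7, 15, A); (7, 15, F); (7, 21, A); (7, 21, F); (7, NULL, A); (7, NULL, F)

INNER JOIN keeps only pairs where the ON condition holds.
Matching on a.bin_id < b.bin_id. A NULL in a compared column never satisfies the condition.
- a (bin_id=1) pairs with 6 row(s) of b.
- a (bin_id=4) pairs with 3 row(s) of b.
- a (bin_id=9) has no partner → excluded.
- a (bin_id=9) has no partner → excluded.
- a (bin_id=7) pairs with 3 row(s) of b.
- a (bin_id=9) has no partner → excluded.
- a (bin_id=NULL) has no partner → excluded.
- a (bin_id=12) has no partner → excluded.
- a (bin_id=7) pairs with 3 row(s) of b.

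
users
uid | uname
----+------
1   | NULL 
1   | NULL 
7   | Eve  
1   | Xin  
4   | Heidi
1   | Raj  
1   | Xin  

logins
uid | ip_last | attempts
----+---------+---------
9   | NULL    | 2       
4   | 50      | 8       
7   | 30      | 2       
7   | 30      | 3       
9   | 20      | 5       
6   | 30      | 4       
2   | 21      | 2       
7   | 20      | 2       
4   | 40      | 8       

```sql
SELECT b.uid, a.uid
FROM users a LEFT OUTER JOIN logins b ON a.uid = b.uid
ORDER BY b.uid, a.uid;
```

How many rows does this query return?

10

LEFT JOIN keeps every row from `users`; unmatched rows get NULL for `logins`'s columns.
Matching on a.uid = b.uid.
Matched pairs: 5; unmatched a rows kept: 5.
Total: 5 matched + 5 padded = 10 rows.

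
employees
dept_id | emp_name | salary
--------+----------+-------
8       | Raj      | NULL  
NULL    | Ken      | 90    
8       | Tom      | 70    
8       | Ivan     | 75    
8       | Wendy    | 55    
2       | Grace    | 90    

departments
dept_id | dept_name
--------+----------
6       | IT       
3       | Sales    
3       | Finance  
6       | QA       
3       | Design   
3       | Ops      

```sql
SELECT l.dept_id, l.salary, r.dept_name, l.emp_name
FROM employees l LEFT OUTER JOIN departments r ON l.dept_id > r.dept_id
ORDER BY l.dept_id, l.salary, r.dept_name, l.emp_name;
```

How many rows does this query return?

LEFT JOIN keeps every row from `employees`; unmatched rows get NULL for `departments`'s columns.
Matching on l.dept_id > r.dept_id. A NULL in a compared column never satisfies the condition.
Matched pairs: 24; unmatched l rows kept: 2.
Total: 24 matched + 2 padded = 26 rows.

26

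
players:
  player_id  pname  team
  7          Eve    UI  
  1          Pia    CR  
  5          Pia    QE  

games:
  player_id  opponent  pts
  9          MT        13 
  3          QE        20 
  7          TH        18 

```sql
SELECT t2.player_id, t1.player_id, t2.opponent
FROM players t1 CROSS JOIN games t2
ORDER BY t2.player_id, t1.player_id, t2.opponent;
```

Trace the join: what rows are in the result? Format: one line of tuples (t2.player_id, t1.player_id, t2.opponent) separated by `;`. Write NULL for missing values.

(3, 1, QE); (3, 5, QE); (3, 7, QE); (7, 1, TH); (7, 5, TH); (7, 7, TH); (9, 1, MT); (9, 5, MT); (9, 7, MT)

CROSS JOIN pairs every row of `players` with every row of `games`: 3 × 3 = 9 rows.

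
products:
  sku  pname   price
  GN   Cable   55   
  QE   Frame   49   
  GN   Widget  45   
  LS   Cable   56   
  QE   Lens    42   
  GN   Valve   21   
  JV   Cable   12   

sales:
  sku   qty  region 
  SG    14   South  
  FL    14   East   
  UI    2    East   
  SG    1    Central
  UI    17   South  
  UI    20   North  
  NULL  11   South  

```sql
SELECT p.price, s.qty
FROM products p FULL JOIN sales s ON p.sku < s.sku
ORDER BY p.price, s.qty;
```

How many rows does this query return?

FULL OUTER JOIN keeps every row from both sides; unmatched rows get NULL for the other side's columns.
Matching on p.sku < s.sku. A NULL in a compared column never satisfies the condition.
Matched pairs: 35; unmatched p rows kept: 0; unmatched s rows kept: 2.
Total: 35 matched + 2 padded = 37 rows.

37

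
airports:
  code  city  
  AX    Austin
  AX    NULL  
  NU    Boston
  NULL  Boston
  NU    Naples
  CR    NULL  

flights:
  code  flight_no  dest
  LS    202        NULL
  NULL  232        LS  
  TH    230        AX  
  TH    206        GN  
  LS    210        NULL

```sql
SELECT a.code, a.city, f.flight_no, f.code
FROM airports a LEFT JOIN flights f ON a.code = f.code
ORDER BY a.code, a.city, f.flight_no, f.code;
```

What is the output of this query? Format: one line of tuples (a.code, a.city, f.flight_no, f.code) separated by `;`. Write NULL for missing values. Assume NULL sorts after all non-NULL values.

(AX, Austin, NULL, NULL); (AX, NULL, NULL, NULL); (CR, NULL, NULL, NULL); (NU, Boston, NULL, NULL); (NU, Naples, NULL, NULL); (NULL, Boston, NULL, NULL)

LEFT JOIN keeps every row from `airports`; unmatched rows get NULL for `flights`'s columns.
Matching on a.code = f.code. A NULL in a compared column never satisfies the condition.
- code=AX: no f row matches, row kept with f columns NULL.
- code=AX: no f row matches, row kept with f columns NULL.
- code=NU: no f row matches, row kept with f columns NULL.
- code=NULL: no f row matches, row kept with f columns NULL.
- code=NU: no f row matches, row kept with f columns NULL.
- code=CR: no f row matches, row kept with f columns NULL.
After projecting and ordering:
a.code | a.city | f.flight_no | f.code
AX | Austin | NULL | NULL
AX | NULL | NULL | NULL
CR | NULL | NULL | NULL
NU | Boston | NULL | NULL
NU | Naples | NULL | NULL
NULL | Boston | NULL | NULL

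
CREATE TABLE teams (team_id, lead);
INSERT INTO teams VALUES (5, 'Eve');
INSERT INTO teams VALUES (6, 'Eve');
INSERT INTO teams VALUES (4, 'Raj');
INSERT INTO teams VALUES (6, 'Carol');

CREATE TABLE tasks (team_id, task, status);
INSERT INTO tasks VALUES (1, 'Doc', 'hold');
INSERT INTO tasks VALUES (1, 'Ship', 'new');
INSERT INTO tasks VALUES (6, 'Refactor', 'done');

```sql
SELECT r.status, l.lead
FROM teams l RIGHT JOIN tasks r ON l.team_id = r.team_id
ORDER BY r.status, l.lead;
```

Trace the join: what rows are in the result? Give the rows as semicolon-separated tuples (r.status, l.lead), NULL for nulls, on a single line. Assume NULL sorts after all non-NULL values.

(done, Carol); (done, Eve); (hold, NULL); (new, NULL)

RIGHT JOIN keeps every row from `tasks`; unmatched rows get NULL for `teams`'s columns.
Matching on l.team_id = r.team_id.
- l[0] team_id=5 → no match.
- l[1] team_id=6 → 1 match(es) in r → 1 row(s).
- l[2] team_id=4 → no match.
- l[3] team_id=6 → 1 match(es) in r → 1 row(s).
- 2 r row(s) had no l match → kept, l columns NULL.
After projecting and ordering:
r.status | l.lead
done | Carol
done | Eve
hold | NULL
new | NULL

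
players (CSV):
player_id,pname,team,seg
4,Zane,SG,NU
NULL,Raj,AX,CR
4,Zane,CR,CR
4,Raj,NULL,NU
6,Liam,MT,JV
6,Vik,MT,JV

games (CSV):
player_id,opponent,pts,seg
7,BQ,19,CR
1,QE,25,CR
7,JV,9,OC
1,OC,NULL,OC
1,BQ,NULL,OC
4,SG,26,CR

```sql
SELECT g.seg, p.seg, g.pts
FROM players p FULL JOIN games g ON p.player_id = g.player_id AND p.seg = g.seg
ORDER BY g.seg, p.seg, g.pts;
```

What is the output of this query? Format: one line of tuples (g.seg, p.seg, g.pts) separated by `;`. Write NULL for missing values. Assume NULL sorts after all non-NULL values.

(CR, CR, 26); (CR, NULL, 19); (CR, NULL, 25); (OC, NULL, 9); (OC, NULL, NULL); (OC, NULL, NULL); (NULL, CR, NULL); (NULL, JV, NULL); (NULL, JV, NULL); (NULL, NU, NULL); (NULL, NU, NULL)

FULL OUTER JOIN keeps every row from both sides; unmatched rows get NULL for the other side's columns.
Matching on p.player_id = g.player_id AND p.seg = g.seg. A NULL in a compared column never satisfies the condition.
- p row (player_id=4, seg=NU): no match → kept, g columns NULL.
- p row (player_id=NULL, seg=CR): no match → kept, g columns NULL.
- p row (player_id=4, seg=CR): matches 1 g row(s) → 1 output row(s).
- p row (player_id=4, seg=NU): no match → kept, g columns NULL.
- p row (player_id=6, seg=JV): no match → kept, g columns NULL.
- p row (player_id=6, seg=JV): no match → kept, g columns NULL.
- 5 g row(s) had no p match → kept, p columns NULL.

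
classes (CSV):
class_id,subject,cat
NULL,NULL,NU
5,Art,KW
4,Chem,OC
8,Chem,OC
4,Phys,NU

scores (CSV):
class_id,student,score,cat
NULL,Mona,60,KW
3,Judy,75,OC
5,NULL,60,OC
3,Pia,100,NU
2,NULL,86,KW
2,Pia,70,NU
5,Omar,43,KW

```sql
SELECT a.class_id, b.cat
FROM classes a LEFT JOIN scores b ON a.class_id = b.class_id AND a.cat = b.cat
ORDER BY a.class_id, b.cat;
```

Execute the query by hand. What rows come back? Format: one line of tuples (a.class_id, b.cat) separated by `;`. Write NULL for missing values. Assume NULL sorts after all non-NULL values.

(4, NULL); (4, NULL); (5, KW); (8, NULL); (NULL, NULL)

LEFT JOIN keeps every row from `classes`; unmatched rows get NULL for `scores`'s columns.
Matching on a.class_id = b.class_id AND a.cat = b.cat. A NULL in a compared column never satisfies the condition.
- a[0] class_id=NULL, cat=NU → no match; kept with NULLs on the b side.
- a[1] class_id=5, cat=KW → 1 match(es) in b → 1 row(s).
- a[2] class_id=4, cat=OC → no match; kept with NULLs on the b side.
- a[3] class_id=8, cat=OC → no match; kept with NULLs on the b side.
- a[4] class_id=4, cat=NU → no match; kept with NULLs on the b side.
After projecting and ordering:
a.class_id | b.cat
4 | NULL
4 | NULL
5 | KW
8 | NULL
NULL | NULL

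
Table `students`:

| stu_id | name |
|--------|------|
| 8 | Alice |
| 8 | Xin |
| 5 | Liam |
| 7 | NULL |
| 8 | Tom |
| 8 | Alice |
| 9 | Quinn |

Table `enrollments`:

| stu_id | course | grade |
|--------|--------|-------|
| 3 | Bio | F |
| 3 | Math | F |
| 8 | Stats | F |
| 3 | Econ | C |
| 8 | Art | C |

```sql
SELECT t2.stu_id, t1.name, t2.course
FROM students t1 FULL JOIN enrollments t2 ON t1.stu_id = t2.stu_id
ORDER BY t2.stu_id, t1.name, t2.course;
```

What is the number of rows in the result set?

14

FULL OUTER JOIN keeps every row from both sides; unmatched rows get NULL for the other side's columns.
Matching on t1.stu_id = t2.stu_id.
- t1 row (stu_id=8): matches 2 t2 row(s) → 2 output row(s).
- t1 row (stu_id=8): matches 2 t2 row(s) → 2 output row(s).
- t1 row (stu_id=5): no match → kept, t2 columns NULL.
- t1 row (stu_id=7): no match → kept, t2 columns NULL.
- t1 row (stu_id=8): matches 2 t2 row(s) → 2 output row(s).
- t1 row (stu_id=8): matches 2 t2 row(s) → 2 output row(s).
- t1 row (stu_id=9): no match → kept, t2 columns NULL.
- 3 t2 row(s) had no t1 match → kept, t1 columns NULL.
Total: 8 matched + 6 padded = 14 rows.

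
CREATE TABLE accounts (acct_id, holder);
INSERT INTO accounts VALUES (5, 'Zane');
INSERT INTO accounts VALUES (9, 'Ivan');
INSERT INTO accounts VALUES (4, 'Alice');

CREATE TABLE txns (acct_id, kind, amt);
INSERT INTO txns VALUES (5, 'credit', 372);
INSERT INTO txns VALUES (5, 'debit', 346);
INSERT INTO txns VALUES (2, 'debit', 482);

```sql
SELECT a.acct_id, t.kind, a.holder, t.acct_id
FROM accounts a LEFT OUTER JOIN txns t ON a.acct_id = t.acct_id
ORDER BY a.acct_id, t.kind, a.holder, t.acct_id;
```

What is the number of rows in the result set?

LEFT JOIN keeps every row from `accounts`; unmatched rows get NULL for `txns`'s columns.
Matching on a.acct_id = t.acct_id.
- acct_id=5: 2 matching t row(s), so 2 row(s) emitted.
- acct_id=9: no t row matches, row kept with t columns NULL.
- acct_id=4: no t row matches, row kept with t columns NULL.
Total: 2 matched + 2 padded = 4 rows.

4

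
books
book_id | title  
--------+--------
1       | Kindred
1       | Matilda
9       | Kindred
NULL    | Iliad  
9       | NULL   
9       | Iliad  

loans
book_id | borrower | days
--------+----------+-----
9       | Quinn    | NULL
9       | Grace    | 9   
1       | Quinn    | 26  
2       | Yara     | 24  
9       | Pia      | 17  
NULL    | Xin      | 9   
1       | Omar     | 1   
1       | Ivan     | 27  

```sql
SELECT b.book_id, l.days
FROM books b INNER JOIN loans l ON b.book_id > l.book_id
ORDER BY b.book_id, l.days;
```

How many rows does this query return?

INNER JOIN keeps only pairs where the ON condition holds.
Matching on b.book_id > l.book_id. A NULL in a compared column never satisfies the condition.
- b[0] book_id=1 → no match; dropped.
- b[1] book_id=1 → no match; dropped.
- b[2] book_id=9 → 4 match(es) in l → 4 row(s).
- b[3] book_id=NULL → no match; dropped.
- b[4] book_id=9 → 4 match(es) in l → 4 row(s).
- b[5] book_id=9 → 4 match(es) in l → 4 row(s).
Total: 12 rows.

12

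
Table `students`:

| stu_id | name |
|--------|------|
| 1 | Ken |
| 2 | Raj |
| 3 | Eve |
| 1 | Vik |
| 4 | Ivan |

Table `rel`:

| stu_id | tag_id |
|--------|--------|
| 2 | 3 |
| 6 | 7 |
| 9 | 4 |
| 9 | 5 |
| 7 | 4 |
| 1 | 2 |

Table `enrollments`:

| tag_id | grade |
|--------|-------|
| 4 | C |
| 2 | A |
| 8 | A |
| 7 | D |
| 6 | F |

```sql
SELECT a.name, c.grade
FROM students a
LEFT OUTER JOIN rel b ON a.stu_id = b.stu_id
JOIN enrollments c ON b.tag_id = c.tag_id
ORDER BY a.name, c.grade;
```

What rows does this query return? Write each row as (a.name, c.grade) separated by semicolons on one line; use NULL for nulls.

(Ken, A); (Vik, A)

Evaluate left to right. First `students a LEFT JOIN rel b` on stu_id: 5 row(s).
Then INNER JOIN `enrollments c` on tag_id: keep only rows whose b.tag_id appears in c.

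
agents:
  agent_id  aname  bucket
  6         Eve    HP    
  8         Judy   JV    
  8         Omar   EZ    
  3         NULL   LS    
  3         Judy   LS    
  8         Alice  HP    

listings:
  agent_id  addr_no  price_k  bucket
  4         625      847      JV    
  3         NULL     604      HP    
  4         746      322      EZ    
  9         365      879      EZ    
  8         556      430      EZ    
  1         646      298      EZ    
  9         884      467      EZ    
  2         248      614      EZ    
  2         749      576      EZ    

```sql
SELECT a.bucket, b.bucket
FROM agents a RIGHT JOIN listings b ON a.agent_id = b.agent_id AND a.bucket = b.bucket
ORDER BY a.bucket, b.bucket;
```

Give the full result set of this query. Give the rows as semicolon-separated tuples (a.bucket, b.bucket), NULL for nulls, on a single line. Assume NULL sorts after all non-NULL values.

(EZ, EZ); (NULL, EZ); (NULL, EZ); (NULL, EZ); (NULL, EZ); (NULL, EZ); (NULL, EZ); (NULL, HP); (NULL, JV)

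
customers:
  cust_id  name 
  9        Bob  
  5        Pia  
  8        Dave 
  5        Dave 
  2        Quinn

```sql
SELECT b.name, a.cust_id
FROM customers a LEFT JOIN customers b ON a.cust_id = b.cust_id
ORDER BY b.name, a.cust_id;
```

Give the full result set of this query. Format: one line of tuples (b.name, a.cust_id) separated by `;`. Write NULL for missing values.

LEFT JOIN keeps every row from `customers a`; unmatched rows get NULL for `customers b`'s columns.
Matching on a.cust_id = b.cust_id.
- a row (cust_id=9): matches 1 b row(s) → 1 output row(s).
- a row (cust_id=5): matches 2 b row(s) → 2 output row(s).
- a row (cust_id=8): matches 1 b row(s) → 1 output row(s).
- a row (cust_id=5): matches 2 b row(s) → 2 output row(s).
- a row (cust_id=2): matches 1 b row(s) → 1 output row(s).
After projecting and ordering:
b.name | a.cust_id
Bob | 9
Dave | 5
Dave | 5
Dave | 8
Pia | 5
Pia | 5
Quinn | 2

(Bob, 9); (Dave, 5); (Dave, 5); (Dave, 8); (Pia, 5); (Pia, 5); (Quinn, 2)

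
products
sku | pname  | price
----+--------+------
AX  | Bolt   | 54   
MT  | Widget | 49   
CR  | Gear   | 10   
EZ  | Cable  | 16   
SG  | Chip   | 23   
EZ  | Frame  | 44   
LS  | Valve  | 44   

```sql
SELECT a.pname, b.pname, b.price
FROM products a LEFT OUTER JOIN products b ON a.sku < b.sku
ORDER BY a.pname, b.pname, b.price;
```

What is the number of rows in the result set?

21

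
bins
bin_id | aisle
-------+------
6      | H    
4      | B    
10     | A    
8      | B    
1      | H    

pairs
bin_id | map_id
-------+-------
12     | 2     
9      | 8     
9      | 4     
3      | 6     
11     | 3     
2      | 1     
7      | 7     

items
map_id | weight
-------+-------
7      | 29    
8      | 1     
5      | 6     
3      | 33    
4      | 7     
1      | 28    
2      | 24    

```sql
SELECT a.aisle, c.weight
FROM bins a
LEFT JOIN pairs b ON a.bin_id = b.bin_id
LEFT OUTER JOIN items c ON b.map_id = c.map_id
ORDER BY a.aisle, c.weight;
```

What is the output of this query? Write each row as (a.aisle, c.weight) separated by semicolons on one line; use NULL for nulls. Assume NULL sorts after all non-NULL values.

(A, NULL); (B, NULL); (B, NULL); (H, NULL); (H, NULL)

Evaluate left to right. First `bins a LEFT JOIN pairs b` on bin_id: 5 row(s).
Then LEFT JOIN `items c` on map_id: each of those 5 rows is kept; rows whose b.map_id has no match in c get NULL for c's columns.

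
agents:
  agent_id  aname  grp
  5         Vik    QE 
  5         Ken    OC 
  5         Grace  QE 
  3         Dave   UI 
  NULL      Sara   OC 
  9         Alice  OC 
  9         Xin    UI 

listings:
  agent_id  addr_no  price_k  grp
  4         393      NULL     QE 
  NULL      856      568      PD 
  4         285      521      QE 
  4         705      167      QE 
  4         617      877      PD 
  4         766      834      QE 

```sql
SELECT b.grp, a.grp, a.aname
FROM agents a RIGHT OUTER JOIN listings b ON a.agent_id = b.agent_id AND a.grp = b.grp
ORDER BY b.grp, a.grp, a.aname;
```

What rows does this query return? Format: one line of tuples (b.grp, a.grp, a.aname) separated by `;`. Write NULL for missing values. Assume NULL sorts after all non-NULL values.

RIGHT JOIN keeps every row from `listings`; unmatched rows get NULL for `agents`'s columns.
Matching on a.agent_id = b.agent_id AND a.grp = b.grp. A NULL in a compared column never satisfies the condition.
- a[0] agent_id=5, grp=QE → no match.
- a[1] agent_id=5, grp=OC → no match.
- a[2] agent_id=5, grp=QE → no match.
- a[3] agent_id=3, grp=UI → no match.
- a[4] agent_id=NULL, grp=OC → no match.
- a[5] agent_id=9, grp=OC → no match.
- a[6] agent_id=9, grp=UI → no match.
- 6 row(s) from b found no a partner → padded with NULL.
After projecting and ordering:
b.grp | a.grp | a.aname
PD | NULL | NULL
PD | NULL | NULL
QE | NULL | NULL
QE | NULL | NULL
QE | NULL | NULL
QE | NULL | NULL

(PD, NULL, NULL); (PD, NULL, NULL); (QE, NULL, NULL); (QE, NULL, NULL); (QE, NULL, NULL); (QE, NULL, NULL)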